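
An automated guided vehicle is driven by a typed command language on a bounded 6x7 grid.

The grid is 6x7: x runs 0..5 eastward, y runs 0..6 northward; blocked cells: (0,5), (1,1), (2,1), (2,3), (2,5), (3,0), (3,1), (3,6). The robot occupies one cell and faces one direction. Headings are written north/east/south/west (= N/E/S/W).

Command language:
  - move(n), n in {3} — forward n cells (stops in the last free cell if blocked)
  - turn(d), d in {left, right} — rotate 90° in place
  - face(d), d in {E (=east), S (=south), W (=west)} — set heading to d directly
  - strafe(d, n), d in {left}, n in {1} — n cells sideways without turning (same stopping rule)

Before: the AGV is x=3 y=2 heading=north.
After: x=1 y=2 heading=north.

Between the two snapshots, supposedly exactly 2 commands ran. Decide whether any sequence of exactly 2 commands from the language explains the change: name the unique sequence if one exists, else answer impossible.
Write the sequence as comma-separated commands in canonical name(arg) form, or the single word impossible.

key: heading stays N — no command in the sequence turns
start: x=3 y=2 heading=north
[1] after strafe(left, 1): x=2 y=2 heading=north
[2] after strafe(left, 1): x=1 y=2 heading=north
all 49 alternatives checked — unique.

strafe(left, 1), strafe(left, 1)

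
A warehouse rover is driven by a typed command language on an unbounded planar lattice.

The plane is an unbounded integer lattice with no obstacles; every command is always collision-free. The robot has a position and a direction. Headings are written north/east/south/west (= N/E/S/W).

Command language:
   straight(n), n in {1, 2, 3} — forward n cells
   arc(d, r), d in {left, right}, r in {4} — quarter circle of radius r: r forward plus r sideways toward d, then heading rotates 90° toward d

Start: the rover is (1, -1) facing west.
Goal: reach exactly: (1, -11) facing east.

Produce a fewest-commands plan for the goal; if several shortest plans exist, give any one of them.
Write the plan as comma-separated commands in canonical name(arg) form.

arc(left, 4), straight(2), arc(left, 4)

t0: (1, -1) facing west
[1] after arc(left, 4): (-3, -5) facing south
[2] after straight(2): (-3, -7) facing south
[3] after arc(left, 4): (1, -11) facing east
nothing shorter than 3 reaches the goal.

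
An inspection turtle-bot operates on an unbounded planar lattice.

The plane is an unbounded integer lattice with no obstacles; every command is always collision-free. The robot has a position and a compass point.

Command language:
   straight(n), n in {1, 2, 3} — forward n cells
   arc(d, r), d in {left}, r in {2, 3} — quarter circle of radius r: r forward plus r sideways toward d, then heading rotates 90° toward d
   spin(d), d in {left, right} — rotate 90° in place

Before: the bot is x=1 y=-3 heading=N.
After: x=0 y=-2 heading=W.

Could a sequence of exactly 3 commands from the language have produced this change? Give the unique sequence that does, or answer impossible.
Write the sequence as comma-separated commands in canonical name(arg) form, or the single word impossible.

straight(1), spin(left), straight(1)

key: position moved to (0,-2) AND the heading swung to W — translation plus rotation needed
t0: x=1 y=-3 heading=N
step 1 (straight(1)): x=1 y=-2 heading=N
step 2 (spin(left)): x=1 y=-2 heading=W
step 3 (straight(1)): x=0 y=-2 heading=W
all 343 alternatives checked — unique.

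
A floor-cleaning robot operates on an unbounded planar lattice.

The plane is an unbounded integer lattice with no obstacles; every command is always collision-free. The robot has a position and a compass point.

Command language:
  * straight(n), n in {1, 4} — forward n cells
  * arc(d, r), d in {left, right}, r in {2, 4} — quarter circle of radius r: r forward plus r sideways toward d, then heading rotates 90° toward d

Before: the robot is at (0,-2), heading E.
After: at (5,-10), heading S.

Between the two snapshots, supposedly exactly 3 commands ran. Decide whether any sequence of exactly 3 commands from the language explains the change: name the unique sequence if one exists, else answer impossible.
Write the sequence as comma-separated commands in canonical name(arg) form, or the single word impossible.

key: position moved to (5,-10) AND the heading swung to S — translation plus rotation needed
start: at (0,-2), heading E
1. straight(1) → at (1,-2), heading E
2. arc(right, 4) → at (5,-6), heading S
3. straight(4) → at (5,-10), heading S
no other 3-command option fits: unique.

straight(1), arc(right, 4), straight(4)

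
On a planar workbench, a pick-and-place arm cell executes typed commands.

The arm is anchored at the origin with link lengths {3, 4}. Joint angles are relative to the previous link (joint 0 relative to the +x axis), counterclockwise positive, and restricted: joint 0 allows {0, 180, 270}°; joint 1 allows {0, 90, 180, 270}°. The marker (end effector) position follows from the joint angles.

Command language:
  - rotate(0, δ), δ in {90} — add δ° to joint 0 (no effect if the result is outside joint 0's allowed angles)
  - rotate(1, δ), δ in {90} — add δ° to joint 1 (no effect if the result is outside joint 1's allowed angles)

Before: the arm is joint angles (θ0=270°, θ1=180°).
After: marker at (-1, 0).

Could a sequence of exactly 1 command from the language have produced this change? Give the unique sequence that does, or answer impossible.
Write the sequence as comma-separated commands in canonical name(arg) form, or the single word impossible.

begin: joint angles (θ0=270°, θ1=180°)
step 1 (rotate(0, 90)): joint angles (θ0=0°, θ1=180°)
uniquely the one of 2 1-step routes that fits.

rotate(0, 90)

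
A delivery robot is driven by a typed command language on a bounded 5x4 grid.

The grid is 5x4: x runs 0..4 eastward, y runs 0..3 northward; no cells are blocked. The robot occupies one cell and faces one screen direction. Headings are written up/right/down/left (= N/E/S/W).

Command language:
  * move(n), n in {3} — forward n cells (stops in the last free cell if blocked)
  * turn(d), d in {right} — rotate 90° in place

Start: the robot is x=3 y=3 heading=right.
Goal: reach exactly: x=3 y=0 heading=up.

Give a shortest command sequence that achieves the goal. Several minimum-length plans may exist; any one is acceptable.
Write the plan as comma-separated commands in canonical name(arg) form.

turn(right), move(3), turn(right), turn(right)

begin: x=3 y=3 heading=right
[1] after turn(right): x=3 y=3 heading=down
[2] after move(3): x=3 y=0 heading=down
[3] after turn(right): x=3 y=0 heading=left
[4] after turn(right): x=3 y=0 heading=up
no 3-step plan works, so 4 is optimal.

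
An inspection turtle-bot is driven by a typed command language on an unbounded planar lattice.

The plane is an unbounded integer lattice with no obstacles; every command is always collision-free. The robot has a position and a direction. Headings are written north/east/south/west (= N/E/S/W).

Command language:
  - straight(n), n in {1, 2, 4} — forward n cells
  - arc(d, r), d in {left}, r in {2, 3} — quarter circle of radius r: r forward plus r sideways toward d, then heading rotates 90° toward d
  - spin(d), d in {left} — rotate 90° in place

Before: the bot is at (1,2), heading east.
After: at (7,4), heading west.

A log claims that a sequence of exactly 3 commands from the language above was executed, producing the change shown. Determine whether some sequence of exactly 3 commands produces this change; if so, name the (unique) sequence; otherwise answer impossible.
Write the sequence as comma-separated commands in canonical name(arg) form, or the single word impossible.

straight(4), arc(left, 2), spin(left)

key: running spin(left) before straight(4) would end elsewhere — order is forced
from: at (1,2), heading east
1. straight(4) → at (5,2), heading east
2. arc(left, 2) → at (7,4), heading north
3. spin(left) → at (7,4), heading west
uniquely the one of 216 3-step routes that fits.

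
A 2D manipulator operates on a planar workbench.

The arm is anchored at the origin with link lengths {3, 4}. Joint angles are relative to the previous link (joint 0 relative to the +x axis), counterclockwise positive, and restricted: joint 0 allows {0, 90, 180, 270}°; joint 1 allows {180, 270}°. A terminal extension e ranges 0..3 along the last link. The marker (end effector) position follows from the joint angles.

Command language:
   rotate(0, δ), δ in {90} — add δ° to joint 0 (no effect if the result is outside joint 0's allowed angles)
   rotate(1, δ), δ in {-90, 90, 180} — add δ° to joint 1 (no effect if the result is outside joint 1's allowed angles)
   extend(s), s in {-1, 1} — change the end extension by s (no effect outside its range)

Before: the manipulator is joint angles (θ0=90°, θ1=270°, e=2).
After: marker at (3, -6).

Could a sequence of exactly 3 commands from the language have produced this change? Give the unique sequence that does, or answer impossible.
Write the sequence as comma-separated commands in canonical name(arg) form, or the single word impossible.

begin: joint angles (θ0=90°, θ1=270°, e=2)
1. rotate(0, 90) → joint angles (θ0=180°, θ1=270°, e=2)
2. rotate(0, 90) → joint angles (θ0=270°, θ1=270°, e=2)
3. rotate(0, 90) → joint angles (θ0=0°, θ1=270°, e=2)
no rival 3-sequence matches.

rotate(0, 90), rotate(0, 90), rotate(0, 90)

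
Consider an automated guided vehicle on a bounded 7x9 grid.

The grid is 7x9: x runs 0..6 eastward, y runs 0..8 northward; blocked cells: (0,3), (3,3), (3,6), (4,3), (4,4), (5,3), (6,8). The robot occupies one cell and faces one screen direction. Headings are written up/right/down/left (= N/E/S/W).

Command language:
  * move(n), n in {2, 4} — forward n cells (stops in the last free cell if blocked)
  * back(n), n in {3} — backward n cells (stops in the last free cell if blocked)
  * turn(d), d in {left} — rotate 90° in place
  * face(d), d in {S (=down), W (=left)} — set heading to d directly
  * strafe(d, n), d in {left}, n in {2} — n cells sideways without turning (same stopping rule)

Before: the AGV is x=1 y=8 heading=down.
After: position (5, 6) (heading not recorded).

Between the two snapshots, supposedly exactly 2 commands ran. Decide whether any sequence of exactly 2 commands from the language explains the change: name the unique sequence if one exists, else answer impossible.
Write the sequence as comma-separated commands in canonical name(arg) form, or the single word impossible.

checked all 2-command options: none fits.

impossible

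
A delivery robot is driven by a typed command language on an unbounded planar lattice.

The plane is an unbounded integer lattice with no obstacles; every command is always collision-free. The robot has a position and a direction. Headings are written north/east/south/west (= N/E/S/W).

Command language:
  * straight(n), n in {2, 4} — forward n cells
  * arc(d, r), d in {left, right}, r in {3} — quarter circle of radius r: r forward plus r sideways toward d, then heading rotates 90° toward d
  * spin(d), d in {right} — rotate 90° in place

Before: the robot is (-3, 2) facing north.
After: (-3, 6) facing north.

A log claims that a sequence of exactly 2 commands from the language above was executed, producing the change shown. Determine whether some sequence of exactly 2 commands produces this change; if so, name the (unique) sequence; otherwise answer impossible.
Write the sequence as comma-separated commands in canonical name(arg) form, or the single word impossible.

straight(2), straight(2)

key: still facing N at the end — nothing in the sequence rotates
initial: (-3, 2) facing north
t=1 straight(2) ⇒ (-3, 4) facing north
t=2 straight(2) ⇒ (-3, 6) facing north
no other 2-command option fits: unique.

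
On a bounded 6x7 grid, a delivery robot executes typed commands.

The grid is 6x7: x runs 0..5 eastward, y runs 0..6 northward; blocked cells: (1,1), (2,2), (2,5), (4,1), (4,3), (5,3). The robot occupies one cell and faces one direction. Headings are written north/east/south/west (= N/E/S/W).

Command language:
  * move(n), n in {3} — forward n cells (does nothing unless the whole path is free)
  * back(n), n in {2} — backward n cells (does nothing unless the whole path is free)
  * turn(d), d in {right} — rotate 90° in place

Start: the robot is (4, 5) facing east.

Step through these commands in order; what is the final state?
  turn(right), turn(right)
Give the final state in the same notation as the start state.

start: (4, 5) facing east
1. turn(right) → (4, 5) facing south
2. turn(right) → (4, 5) facing west

(4, 5) facing west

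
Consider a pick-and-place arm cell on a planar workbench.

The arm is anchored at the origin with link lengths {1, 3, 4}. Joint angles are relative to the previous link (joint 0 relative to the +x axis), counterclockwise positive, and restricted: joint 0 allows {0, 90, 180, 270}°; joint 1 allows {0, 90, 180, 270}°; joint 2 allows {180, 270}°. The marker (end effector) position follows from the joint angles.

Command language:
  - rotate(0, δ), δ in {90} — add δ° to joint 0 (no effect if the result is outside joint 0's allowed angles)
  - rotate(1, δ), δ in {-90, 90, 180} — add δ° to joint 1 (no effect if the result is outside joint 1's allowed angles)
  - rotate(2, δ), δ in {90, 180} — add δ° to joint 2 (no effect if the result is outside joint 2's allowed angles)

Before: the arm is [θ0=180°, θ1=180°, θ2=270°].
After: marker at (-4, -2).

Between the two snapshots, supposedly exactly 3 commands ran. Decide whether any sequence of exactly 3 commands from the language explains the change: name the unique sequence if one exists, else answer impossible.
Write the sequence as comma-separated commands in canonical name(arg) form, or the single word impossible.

t0: [θ0=180°, θ1=180°, θ2=270°]
t=1 rotate(0, 90) ⇒ [θ0=270°, θ1=180°, θ2=270°]
t=2 rotate(0, 90) ⇒ [θ0=0°, θ1=180°, θ2=270°]
t=3 rotate(0, 90) ⇒ [θ0=90°, θ1=180°, θ2=270°]
no other 3-command option fits: unique.

rotate(0, 90), rotate(0, 90), rotate(0, 90)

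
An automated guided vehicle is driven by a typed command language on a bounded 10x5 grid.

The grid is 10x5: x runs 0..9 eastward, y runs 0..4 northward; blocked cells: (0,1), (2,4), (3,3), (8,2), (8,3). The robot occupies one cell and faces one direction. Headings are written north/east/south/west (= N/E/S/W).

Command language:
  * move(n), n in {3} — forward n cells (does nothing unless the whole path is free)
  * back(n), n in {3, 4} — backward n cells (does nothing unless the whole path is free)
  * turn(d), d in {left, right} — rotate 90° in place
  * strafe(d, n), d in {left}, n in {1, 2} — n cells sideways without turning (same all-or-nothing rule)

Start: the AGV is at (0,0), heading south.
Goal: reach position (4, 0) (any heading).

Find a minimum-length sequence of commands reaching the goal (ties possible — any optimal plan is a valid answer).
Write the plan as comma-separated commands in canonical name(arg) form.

turn(right), back(4)

from: at (0,0), heading south
[1] after turn(right): at (0,0), heading west
[2] after back(4): at (4,0), heading west
shorter routes all fall short; 2 is best.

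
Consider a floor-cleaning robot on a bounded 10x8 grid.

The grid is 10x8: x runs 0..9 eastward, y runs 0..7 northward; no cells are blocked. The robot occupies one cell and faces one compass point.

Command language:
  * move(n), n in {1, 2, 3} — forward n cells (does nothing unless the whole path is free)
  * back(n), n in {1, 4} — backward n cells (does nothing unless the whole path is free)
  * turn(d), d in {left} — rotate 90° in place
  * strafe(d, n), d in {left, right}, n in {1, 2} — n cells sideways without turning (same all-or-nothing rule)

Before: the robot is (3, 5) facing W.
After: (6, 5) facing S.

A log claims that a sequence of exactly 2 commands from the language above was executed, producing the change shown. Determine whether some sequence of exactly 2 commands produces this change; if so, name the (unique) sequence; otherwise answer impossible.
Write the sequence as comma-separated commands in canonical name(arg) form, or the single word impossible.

every 2-command combo misses the target.

impossible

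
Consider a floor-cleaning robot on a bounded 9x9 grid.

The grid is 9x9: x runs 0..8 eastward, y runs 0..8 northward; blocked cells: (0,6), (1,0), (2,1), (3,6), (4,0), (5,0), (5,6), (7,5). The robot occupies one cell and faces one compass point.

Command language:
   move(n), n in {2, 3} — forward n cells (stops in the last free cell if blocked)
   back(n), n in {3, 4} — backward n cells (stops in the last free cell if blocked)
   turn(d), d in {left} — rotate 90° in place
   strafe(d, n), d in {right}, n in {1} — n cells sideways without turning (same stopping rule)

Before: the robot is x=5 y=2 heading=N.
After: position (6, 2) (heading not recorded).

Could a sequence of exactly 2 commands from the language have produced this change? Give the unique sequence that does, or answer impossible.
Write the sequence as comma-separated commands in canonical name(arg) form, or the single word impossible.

key: running turn(left) before strafe(right, 1) would end elsewhere — order is forced
initial: x=5 y=2 heading=N
1. strafe(right, 1) → x=6 y=2 heading=N
2. turn(left) → x=6 y=2 heading=W
no rival 2-sequence matches.

strafe(right, 1), turn(left)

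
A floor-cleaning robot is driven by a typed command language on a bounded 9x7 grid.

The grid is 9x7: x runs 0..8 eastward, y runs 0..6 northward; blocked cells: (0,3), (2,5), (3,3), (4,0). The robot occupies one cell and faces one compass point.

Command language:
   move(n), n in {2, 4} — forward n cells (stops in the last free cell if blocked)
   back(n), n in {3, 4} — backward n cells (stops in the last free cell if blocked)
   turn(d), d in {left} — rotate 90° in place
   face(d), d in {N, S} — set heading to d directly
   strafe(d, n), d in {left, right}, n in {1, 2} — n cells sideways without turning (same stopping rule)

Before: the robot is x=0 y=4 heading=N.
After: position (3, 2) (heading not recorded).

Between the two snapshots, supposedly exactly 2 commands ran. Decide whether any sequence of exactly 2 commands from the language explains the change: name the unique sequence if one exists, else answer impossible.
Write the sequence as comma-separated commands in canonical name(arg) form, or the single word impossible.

impossible

every 2-command combo misses the target.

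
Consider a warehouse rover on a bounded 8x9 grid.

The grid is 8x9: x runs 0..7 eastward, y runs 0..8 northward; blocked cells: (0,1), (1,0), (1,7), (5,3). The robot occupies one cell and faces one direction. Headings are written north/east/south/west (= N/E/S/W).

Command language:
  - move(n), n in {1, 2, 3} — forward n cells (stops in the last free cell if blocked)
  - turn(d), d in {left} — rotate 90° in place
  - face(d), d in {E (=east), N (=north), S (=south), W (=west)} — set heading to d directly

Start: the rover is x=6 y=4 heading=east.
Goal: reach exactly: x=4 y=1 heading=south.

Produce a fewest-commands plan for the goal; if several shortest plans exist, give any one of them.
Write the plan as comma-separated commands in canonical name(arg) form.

face(W), move(2), face(S), move(3)

initial: x=6 y=4 heading=east
step 1 (face(W)): x=6 y=4 heading=west
step 2 (move(2)): x=4 y=4 heading=west
step 3 (face(S)): x=4 y=4 heading=south
step 4 (move(3)): x=4 y=1 heading=south
no 3-step plan works, so 4 is optimal.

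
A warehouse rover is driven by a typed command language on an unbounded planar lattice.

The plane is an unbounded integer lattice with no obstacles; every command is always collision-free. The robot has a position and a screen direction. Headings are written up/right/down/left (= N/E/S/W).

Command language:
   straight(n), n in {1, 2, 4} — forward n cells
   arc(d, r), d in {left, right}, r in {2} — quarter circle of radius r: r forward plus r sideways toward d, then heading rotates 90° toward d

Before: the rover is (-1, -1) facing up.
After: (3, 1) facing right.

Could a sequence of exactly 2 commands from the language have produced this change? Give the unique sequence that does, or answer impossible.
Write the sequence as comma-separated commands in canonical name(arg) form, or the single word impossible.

arc(right, 2), straight(2)

key: running straight(2) before arc(right, 2) would end elsewhere — order is forced
begin: (-1, -1) facing up
[1] after arc(right, 2): (1, 1) facing right
[2] after straight(2): (3, 1) facing right
no rival 2-sequence matches.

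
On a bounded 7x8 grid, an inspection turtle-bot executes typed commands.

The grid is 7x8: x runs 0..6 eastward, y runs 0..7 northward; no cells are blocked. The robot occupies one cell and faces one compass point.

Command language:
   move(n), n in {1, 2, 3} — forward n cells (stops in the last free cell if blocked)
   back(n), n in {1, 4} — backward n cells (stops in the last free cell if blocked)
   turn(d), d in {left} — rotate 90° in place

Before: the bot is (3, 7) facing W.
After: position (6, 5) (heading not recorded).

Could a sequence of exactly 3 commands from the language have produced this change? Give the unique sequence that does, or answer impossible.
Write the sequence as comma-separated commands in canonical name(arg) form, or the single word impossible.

key: back(4) runs into the grid edge before its full distance
start: (3, 7) facing W
[1] after back(4): (6, 7) facing W
[2] after turn(left): (6, 7) facing S
[3] after move(2): (6, 5) facing S
uniquely the one of 216 3-step routes that fits.

back(4), turn(left), move(2)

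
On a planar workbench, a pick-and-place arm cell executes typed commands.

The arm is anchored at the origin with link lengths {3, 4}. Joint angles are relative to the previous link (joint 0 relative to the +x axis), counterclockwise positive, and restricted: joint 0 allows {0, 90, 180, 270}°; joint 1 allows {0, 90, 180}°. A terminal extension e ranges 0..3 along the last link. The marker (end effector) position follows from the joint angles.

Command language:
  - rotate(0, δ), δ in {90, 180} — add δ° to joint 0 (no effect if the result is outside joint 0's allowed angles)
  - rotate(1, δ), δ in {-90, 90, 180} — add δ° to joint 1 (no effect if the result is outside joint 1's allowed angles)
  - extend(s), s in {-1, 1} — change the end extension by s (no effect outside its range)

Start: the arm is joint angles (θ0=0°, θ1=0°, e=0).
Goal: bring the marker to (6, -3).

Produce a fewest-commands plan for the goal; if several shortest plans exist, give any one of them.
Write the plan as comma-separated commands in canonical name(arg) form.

start: joint angles (θ0=0°, θ1=0°, e=0)
t=1 rotate(0, 180) ⇒ joint angles (θ0=180°, θ1=0°, e=0)
t=2 rotate(1, 90) ⇒ joint angles (θ0=180°, θ1=90°, e=0)
t=3 rotate(0, 90) ⇒ joint angles (θ0=270°, θ1=90°, e=0)
t=4 extend(1) ⇒ joint angles (θ0=270°, θ1=90°, e=1)
t=5 extend(1) ⇒ joint angles (θ0=270°, θ1=90°, e=2)
nothing shorter than 5 reaches the goal.

rotate(0, 180), rotate(1, 90), rotate(0, 90), extend(1), extend(1)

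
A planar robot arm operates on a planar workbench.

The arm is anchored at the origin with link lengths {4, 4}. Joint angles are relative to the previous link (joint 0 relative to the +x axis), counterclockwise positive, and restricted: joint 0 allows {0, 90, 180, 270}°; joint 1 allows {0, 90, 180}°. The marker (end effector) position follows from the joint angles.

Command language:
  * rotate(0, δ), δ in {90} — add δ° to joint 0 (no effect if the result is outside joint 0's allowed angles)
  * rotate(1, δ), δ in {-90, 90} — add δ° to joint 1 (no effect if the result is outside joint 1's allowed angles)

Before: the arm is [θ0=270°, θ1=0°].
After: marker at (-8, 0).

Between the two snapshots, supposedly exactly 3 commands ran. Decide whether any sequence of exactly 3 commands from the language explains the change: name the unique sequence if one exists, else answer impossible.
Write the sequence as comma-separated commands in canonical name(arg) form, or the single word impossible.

initial: [θ0=270°, θ1=0°]
[1] after rotate(0, 90): [θ0=0°, θ1=0°]
[2] after rotate(0, 90): [θ0=90°, θ1=0°]
[3] after rotate(0, 90): [θ0=180°, θ1=0°]
no other 3-command option fits: unique.

rotate(0, 90), rotate(0, 90), rotate(0, 90)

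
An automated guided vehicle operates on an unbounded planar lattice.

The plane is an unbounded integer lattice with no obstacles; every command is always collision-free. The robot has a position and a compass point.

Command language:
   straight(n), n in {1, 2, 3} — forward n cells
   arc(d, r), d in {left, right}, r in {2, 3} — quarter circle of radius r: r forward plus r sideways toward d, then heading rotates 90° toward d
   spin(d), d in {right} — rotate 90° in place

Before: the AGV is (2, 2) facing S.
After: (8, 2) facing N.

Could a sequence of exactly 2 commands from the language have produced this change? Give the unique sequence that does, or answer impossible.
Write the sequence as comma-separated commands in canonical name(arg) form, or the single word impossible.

key: position moved to (8,2) AND the heading swung to N — translation plus rotation needed
start: (2, 2) facing S
t=1 arc(left, 3) ⇒ (5, -1) facing E
t=2 arc(left, 3) ⇒ (8, 2) facing N
no other 2-command option fits: unique.

arc(left, 3), arc(left, 3)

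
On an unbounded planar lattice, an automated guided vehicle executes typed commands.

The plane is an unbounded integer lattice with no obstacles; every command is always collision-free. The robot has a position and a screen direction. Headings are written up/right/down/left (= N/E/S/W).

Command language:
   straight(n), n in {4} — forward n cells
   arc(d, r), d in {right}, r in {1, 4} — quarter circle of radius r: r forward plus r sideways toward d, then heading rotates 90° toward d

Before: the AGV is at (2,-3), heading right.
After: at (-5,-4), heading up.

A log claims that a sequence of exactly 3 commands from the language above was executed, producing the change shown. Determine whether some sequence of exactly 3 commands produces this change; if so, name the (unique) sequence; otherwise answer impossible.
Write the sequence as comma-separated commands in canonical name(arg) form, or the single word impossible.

key: position moved to (-5,-4) AND the heading swung to N — translation plus rotation needed
t0: at (2,-3), heading right
1. arc(right, 1) → at (3,-4), heading down
2. arc(right, 4) → at (-1,-8), heading left
3. arc(right, 4) → at (-5,-4), heading up
no rival 3-sequence matches.

arc(right, 1), arc(right, 4), arc(right, 4)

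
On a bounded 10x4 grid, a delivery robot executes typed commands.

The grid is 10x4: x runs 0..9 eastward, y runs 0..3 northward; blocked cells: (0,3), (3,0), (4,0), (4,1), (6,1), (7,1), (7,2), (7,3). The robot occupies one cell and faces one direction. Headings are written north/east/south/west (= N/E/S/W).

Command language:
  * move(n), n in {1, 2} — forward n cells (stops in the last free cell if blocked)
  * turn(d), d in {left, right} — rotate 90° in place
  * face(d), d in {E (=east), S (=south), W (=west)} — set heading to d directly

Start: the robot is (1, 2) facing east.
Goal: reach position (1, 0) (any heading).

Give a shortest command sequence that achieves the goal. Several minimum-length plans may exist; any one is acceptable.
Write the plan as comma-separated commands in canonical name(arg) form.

t0: (1, 2) facing east
[1] after face(S): (1, 2) facing south
[2] after move(2): (1, 0) facing south
nothing shorter than 2 reaches the goal.

face(S), move(2)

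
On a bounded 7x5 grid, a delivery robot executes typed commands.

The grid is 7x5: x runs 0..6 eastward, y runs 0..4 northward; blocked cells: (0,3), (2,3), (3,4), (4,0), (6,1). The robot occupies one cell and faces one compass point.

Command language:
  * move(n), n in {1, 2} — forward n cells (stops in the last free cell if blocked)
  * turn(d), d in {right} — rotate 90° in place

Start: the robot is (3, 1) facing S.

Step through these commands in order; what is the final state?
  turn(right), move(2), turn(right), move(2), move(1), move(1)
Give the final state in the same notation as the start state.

from: (3, 1) facing S
[1] after turn(right): (3, 1) facing W
[2] after move(2): (1, 1) facing W
[3] after turn(right): (1, 1) facing N
[4] after move(2): (1, 3) facing N
[5] after move(1): (1, 4) facing N
[6] after move(1): (1, 4) facing N

(1, 4) facing N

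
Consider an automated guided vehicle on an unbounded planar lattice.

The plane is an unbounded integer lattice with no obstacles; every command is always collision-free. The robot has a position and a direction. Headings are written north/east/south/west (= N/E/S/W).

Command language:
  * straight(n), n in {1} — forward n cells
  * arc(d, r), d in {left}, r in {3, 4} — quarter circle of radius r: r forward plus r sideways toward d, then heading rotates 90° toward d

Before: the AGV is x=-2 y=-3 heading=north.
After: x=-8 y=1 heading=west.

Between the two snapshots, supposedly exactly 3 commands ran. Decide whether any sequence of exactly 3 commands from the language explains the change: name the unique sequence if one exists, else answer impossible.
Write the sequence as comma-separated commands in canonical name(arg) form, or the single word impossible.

key: position moved to (-8,1) AND the heading swung to W — translation plus rotation needed
begin: x=-2 y=-3 heading=north
[1] after arc(left, 4): x=-6 y=1 heading=west
[2] after straight(1): x=-7 y=1 heading=west
[3] after straight(1): x=-8 y=1 heading=west
uniquely the one of 27 3-step routes that fits.

arc(left, 4), straight(1), straight(1)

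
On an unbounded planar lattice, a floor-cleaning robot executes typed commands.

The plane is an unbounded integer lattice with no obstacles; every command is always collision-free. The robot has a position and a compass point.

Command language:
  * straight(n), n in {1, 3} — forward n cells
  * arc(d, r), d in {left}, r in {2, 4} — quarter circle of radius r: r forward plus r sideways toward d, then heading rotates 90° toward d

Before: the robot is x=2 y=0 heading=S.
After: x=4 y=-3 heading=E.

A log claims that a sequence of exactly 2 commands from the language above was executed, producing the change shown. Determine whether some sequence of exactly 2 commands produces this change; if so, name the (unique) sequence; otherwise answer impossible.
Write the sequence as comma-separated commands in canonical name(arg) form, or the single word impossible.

key: position moved to (4,-3) AND the heading swung to E — translation plus rotation needed
from: x=2 y=0 heading=S
t=1 straight(1) ⇒ x=2 y=-1 heading=S
t=2 arc(left, 2) ⇒ x=4 y=-3 heading=E
no rival 2-sequence matches.

straight(1), arc(left, 2)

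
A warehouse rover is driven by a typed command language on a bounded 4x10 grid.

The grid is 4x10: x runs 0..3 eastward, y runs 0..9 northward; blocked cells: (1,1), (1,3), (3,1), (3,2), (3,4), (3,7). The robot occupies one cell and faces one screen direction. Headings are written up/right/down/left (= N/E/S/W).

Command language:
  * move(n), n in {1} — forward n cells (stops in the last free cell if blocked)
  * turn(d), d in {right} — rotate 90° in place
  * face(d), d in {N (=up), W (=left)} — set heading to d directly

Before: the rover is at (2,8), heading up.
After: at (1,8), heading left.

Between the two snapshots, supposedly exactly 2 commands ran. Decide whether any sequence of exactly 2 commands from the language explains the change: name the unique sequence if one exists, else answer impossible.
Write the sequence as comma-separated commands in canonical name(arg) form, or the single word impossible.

key: order matters: swapping face(W) and move(1) lands elsewhere
initial: at (2,8), heading up
t=1 face(W) ⇒ at (2,8), heading left
t=2 move(1) ⇒ at (1,8), heading left
no rival 2-sequence matches.

face(W), move(1)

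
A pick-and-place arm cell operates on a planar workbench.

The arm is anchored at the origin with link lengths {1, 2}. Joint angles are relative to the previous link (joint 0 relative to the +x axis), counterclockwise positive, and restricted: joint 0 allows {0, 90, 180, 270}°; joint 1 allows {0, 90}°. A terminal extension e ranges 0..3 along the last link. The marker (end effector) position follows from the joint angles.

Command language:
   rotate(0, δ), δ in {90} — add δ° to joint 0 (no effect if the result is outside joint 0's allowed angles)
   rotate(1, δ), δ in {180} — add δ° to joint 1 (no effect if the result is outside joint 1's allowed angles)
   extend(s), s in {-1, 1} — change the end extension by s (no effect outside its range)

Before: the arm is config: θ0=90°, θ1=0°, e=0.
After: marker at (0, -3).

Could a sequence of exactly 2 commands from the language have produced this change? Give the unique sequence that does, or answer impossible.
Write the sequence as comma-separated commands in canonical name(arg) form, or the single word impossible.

begin: config: θ0=90°, θ1=0°, e=0
1. rotate(0, 90) → config: θ0=180°, θ1=0°, e=0
2. rotate(0, 90) → config: θ0=270°, θ1=0°, e=0
all 16 alternatives checked — unique.

rotate(0, 90), rotate(0, 90)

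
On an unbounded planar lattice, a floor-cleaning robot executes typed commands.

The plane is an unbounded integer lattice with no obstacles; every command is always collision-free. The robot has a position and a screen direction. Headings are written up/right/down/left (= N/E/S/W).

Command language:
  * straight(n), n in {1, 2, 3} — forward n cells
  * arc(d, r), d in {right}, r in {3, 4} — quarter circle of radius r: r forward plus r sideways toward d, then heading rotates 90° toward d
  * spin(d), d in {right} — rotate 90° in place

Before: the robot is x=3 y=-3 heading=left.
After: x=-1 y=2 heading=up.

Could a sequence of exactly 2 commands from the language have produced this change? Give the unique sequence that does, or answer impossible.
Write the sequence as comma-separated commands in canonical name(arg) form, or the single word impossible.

arc(right, 4), straight(1)

key: cell and facing (now N) both changed — the 2 commands mix motion and turning
t0: x=3 y=-3 heading=left
1. arc(right, 4) → x=-1 y=1 heading=up
2. straight(1) → x=-1 y=2 heading=up
no rival 2-sequence matches.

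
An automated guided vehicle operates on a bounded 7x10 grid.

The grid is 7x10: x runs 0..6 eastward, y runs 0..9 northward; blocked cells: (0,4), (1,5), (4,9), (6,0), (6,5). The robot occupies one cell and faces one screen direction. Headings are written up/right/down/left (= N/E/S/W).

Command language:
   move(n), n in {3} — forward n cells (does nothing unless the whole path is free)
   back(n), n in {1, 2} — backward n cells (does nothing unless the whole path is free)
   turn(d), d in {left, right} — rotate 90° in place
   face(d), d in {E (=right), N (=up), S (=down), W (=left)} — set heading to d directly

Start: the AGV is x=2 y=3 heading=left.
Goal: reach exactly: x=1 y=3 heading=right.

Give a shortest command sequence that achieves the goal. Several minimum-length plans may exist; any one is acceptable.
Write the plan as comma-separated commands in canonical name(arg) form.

face(E), back(1)

start: x=2 y=3 heading=left
step 1 (face(E)): x=2 y=3 heading=right
step 2 (back(1)): x=1 y=3 heading=right
shorter routes all fall short; 2 is best.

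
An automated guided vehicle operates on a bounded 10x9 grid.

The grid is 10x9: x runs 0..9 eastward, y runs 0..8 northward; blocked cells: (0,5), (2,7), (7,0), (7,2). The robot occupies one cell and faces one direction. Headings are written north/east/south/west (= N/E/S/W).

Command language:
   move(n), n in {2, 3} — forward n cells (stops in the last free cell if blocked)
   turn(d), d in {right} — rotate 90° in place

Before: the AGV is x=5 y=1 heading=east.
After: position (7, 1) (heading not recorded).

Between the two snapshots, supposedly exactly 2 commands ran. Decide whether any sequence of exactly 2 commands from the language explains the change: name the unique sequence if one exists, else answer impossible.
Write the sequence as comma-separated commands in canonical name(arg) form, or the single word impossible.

key: order matters: swapping move(2) and turn(right) lands elsewhere
from: x=5 y=1 heading=east
t=1 move(2) ⇒ x=7 y=1 heading=east
t=2 turn(right) ⇒ x=7 y=1 heading=south
uniquely the one of 9 2-step routes that fits.

move(2), turn(right)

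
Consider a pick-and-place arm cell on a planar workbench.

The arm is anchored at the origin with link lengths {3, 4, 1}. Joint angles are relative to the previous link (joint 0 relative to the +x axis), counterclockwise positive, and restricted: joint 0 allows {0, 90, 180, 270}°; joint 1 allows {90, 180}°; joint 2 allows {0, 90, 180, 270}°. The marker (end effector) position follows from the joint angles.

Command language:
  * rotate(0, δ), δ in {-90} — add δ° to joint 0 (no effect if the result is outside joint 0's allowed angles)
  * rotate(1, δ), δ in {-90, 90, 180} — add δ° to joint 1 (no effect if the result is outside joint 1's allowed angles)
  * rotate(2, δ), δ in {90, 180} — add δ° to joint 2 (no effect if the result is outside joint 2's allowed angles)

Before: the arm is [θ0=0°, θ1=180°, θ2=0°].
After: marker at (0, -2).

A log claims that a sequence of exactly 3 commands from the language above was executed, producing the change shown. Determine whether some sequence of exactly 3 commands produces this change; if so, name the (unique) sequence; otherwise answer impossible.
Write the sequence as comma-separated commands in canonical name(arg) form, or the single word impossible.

rotate(0, -90), rotate(0, -90), rotate(0, -90)

initial: [θ0=0°, θ1=180°, θ2=0°]
step 1 (rotate(0, -90)): [θ0=270°, θ1=180°, θ2=0°]
step 2 (rotate(0, -90)): [θ0=180°, θ1=180°, θ2=0°]
step 3 (rotate(0, -90)): [θ0=90°, θ1=180°, θ2=0°]
all 216 alternatives checked — unique.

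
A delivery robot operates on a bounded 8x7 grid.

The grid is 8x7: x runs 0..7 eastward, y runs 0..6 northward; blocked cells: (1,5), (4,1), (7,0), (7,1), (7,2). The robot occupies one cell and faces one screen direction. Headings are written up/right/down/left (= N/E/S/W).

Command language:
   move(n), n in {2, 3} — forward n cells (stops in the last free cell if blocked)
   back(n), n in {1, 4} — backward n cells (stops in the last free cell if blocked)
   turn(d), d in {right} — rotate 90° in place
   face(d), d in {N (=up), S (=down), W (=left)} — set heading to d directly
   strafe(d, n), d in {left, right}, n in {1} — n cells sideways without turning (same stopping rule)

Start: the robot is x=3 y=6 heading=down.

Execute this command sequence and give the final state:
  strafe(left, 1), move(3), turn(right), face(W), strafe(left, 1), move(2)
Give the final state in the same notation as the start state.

initial: x=3 y=6 heading=down
step 1 (strafe(left, 1)): x=4 y=6 heading=down
step 2 (move(3)): x=4 y=3 heading=down
step 3 (turn(right)): x=4 y=3 heading=left
step 4 (face(W)): x=4 y=3 heading=left
step 5 (strafe(left, 1)): x=4 y=2 heading=left
step 6 (move(2)): x=2 y=2 heading=left

x=2 y=2 heading=left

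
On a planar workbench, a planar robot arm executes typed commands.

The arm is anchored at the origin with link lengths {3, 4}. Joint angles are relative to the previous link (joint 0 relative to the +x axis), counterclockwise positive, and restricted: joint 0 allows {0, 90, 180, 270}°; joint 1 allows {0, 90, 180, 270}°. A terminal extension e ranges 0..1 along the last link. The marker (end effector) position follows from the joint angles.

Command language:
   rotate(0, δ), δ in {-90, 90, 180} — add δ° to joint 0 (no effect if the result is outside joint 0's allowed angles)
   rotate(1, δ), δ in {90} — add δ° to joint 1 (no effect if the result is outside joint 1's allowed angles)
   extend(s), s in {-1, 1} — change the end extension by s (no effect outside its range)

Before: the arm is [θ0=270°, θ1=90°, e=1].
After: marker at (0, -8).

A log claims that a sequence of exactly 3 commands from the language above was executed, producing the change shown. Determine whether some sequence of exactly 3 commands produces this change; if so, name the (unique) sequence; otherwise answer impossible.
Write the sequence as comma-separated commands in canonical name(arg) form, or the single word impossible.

t0: [θ0=270°, θ1=90°, e=1]
t=1 rotate(1, 90) ⇒ [θ0=270°, θ1=180°, e=1]
t=2 rotate(1, 90) ⇒ [θ0=270°, θ1=270°, e=1]
t=3 rotate(1, 90) ⇒ [θ0=270°, θ1=0°, e=1]
uniquely the one of 216 3-step routes that fits.

rotate(1, 90), rotate(1, 90), rotate(1, 90)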